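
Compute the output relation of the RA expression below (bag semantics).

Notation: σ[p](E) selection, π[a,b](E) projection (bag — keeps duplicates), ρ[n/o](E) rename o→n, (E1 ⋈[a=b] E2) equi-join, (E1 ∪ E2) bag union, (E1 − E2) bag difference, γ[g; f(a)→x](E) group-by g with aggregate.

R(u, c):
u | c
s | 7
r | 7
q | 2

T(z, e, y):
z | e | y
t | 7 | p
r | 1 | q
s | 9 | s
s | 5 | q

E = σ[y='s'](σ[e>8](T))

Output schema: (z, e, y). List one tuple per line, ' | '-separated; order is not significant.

Per-node cardinality:
  T → 4
  σ[e>8](T) → 1
  σ[y='s'](σ[e>8](T)) → 1

== RESULT ==
z | e | y
s | 9 | s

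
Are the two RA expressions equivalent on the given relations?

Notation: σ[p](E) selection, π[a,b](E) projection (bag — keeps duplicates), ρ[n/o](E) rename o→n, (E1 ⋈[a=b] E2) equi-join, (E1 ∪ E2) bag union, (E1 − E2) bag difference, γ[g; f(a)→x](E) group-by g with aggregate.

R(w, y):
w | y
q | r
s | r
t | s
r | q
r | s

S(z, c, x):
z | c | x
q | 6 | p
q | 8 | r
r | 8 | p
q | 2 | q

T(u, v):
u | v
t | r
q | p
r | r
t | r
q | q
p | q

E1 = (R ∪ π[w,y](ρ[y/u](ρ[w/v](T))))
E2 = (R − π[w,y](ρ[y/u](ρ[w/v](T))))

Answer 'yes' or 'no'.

E1 per-node cardinality:
  R → 5
  T → 6
  ρ[w/v](T) → 6
  ρ[y/u](ρ[w/v](T)) → 6
  π[w,y](ρ[y/u](ρ[w/v](T))) → 6
  (R ∪ π[w,y](ρ[y/u](ρ[w/v](T)))) → 11
E2 per-node cardinality:
  R → 5
  T → 6
  ρ[w/v](T) → 6
  ρ[y/u](ρ[w/v](T)) → 6
  π[w,y](ρ[y/u](ρ[w/v](T))) → 6
  (R − π[w,y](ρ[y/u](ρ[w/v](T)))) → 5

E1 result:
w | y
p | q
q | p
q | q
q | r
r | q
r | r
r | s
r | t
r | t
s | r
t | s
E2 result:
w | y
q | r
r | q
r | s
s | r
t | s
Witness: ('q', 'q') appears 1× in E1 but 0× in E2.

no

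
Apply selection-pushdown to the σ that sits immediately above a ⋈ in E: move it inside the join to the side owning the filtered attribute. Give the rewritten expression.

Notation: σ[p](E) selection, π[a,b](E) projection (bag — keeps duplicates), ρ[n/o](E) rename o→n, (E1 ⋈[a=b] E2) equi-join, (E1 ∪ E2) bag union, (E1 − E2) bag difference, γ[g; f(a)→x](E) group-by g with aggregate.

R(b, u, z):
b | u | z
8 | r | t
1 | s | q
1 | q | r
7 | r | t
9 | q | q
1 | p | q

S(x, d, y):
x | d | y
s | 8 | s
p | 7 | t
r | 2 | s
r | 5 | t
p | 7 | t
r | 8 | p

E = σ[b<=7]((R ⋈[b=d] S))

σ filters on b, owned by the left side.
E' = (σ[b<=7](R) ⋈[b=d] S)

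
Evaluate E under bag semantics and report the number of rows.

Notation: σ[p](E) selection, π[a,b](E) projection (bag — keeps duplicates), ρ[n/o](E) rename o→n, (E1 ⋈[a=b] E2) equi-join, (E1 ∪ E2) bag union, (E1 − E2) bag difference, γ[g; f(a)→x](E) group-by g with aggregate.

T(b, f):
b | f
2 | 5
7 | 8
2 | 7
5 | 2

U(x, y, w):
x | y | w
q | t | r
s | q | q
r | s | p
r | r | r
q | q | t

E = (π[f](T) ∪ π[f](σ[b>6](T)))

Row counts bottom-up:
  T → 4
  π[f](T) → 4
  T → 4
  σ[b>6](T) → 1
  π[f](σ[b>6](T)) → 1
  (π[f](T) ∪ π[f](σ[b>6](T))) → 5

|E| = 5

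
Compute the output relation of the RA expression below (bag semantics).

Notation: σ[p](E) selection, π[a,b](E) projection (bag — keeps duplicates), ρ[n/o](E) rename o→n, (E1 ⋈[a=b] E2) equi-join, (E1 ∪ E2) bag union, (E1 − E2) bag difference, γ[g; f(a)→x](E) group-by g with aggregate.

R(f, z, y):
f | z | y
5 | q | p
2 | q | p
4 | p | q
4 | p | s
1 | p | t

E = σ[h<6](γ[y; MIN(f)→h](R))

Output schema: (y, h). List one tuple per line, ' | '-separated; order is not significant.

Stepwise |·|:
  R → 5
  γ[y; MIN(f)→h](R) → 4
  σ[h<6](γ[y; MIN(f)→h](R)) → 4

== RESULT ==
y | h
p | 2
q | 4
s | 4
t | 1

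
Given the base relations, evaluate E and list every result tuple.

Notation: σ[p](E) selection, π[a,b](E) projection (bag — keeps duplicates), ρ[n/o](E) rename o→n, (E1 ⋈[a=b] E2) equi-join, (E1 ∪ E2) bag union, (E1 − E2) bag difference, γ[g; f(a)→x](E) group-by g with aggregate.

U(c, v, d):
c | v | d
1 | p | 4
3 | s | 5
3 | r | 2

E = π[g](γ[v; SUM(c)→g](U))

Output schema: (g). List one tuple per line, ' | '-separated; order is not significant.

Per-node cardinality:
  U → 3
  γ[v; SUM(c)→g](U) → 3
  π[g](γ[v; SUM(c)→g](U)) → 3

== RESULT ==
g
1
3
3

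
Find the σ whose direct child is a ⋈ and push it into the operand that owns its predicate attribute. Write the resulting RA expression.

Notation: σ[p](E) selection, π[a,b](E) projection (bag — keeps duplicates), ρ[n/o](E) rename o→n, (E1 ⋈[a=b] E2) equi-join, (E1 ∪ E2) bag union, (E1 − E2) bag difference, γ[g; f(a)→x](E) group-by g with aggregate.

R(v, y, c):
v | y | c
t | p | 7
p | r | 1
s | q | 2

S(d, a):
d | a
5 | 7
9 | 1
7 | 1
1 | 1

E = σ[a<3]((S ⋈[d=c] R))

σ filters on a, owned by the left side.
E' = (σ[a<3](S) ⋈[d=c] R)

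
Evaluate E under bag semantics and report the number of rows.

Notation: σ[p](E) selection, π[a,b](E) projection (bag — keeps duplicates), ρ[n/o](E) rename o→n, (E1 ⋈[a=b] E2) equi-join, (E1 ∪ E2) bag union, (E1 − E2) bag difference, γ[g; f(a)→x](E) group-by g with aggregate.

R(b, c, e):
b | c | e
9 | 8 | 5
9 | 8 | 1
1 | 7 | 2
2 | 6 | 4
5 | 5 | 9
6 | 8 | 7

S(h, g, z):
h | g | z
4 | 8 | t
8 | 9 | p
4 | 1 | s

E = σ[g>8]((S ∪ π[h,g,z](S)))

Row counts bottom-up:
  S → 3
  S → 3
  π[h,g,z](S) → 3
  (S ∪ π[h,g,z](S)) → 6
  σ[g>8]((S ∪ π[h,g,z](S))) → 2

|E| = 2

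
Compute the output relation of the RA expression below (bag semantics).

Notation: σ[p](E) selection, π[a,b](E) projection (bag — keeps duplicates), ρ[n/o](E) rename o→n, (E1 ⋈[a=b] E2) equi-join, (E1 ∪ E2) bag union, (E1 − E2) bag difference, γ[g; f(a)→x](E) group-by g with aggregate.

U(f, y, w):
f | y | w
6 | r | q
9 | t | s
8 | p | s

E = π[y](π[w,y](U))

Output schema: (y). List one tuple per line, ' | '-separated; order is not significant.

Per-node cardinality:
  U → 3
  π[w,y](U) → 3
  π[y](π[w,y](U)) → 3

== RESULT ==
y
p
r
t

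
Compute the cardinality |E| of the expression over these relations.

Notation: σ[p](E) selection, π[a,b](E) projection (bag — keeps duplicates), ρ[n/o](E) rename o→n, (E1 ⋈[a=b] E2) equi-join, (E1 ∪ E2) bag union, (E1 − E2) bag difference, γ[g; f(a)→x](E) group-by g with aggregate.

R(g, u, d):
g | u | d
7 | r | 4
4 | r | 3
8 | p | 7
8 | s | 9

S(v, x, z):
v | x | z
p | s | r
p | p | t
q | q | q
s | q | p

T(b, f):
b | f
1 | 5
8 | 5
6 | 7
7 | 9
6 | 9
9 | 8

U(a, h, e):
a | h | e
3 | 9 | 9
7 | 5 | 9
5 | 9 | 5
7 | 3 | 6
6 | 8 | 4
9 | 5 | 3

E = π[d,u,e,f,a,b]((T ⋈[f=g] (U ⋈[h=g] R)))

Row counts bottom-up:
  T → 6
  U → 6
  R → 4
  (U ⋈[h=g] R) → 2
  (T ⋈[f=g] (U ⋈[h=g] R)) → 2
  π[d,u,e,f,a,b]((T ⋈[f=g] (U ⋈[h=g] R))) → 2

|E| = 2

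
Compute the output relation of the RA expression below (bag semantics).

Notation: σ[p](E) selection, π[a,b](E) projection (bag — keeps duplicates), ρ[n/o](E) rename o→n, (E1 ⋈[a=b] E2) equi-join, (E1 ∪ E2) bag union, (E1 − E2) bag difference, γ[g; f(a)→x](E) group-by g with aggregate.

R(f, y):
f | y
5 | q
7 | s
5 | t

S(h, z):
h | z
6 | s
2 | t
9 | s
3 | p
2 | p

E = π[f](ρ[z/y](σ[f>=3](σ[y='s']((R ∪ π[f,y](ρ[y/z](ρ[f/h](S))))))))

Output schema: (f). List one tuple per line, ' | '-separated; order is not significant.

Subexpression sizes:
  R → 3
  S → 5
  ρ[f/h](S) → 5
  ρ[y/z](ρ[f/h](S)) → 5
  π[f,y](ρ[y/z](ρ[f/h](S))) → 5
  (R ∪ π[f,y](ρ[y/z](ρ[f/h](S)))) → 8
  σ[y='s']((R ∪ π[f,y](ρ[y/z](ρ[f/h](S))))) → 3
  σ[f>=3](σ[y='s']((R ∪ π[f,y](ρ[y/z](ρ[f/h](S)))))) → 3
  ρ[z/y](σ[f>=3](σ[y='s']((R ∪ π[f,y](ρ[y/z](ρ[f/h](S))))))) → 3
  π[f](ρ[z/y](σ[f>=3](σ[y='s']((R ∪ π[f,y](ρ[y/z](ρ[f/h](S)))))))) → 3

== RESULT ==
f
6
7
9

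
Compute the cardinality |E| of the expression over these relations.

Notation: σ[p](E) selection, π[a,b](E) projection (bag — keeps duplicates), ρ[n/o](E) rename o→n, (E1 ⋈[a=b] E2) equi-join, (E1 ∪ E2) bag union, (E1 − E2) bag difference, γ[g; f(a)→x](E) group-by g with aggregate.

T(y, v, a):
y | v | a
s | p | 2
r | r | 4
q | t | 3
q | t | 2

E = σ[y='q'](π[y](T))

Per-node cardinality:
  T → 4
  π[y](T) → 4
  σ[y='q'](π[y](T)) → 2

|E| = 2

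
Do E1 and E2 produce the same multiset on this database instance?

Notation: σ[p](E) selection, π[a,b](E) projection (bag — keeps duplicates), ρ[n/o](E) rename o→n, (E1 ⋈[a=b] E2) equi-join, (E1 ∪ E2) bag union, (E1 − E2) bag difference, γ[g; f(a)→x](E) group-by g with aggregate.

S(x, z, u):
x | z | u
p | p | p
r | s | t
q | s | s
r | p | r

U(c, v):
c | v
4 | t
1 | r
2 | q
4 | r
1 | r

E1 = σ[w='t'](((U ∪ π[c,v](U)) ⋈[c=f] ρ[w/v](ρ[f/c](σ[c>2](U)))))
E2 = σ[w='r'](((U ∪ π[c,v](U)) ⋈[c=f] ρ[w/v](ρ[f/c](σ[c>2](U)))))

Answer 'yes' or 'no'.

E1 stepwise |·|:
  U → 5
  U → 5
  π[c,v](U) → 5
  (U ∪ π[c,v](U)) → 10
  U → 5
  σ[c>2](U) → 2
  ρ[f/c](σ[c>2](U)) → 2
  ρ[w/v](ρ[f/c](σ[c>2](U))) → 2
  ((U ∪ π[c,v](U)) ⋈[c=f] ρ[w/v](ρ[f/c](σ[c>2](U)))) → 8
  σ[w='t'](((U ∪ π[c,v](U)) ⋈[c=f] ρ[w/v](ρ[f/c](σ[c>2](U))))) → 4
E2 stepwise |·|:
  U → 5
  U → 5
  π[c,v](U) → 5
  (U ∪ π[c,v](U)) → 10
  U → 5
  σ[c>2](U) → 2
  ρ[f/c](σ[c>2](U)) → 2
  ρ[w/v](ρ[f/c](σ[c>2](U))) → 2
  ((U ∪ π[c,v](U)) ⋈[c=f] ρ[w/v](ρ[f/c](σ[c>2](U)))) → 8
  σ[w='r'](((U ∪ π[c,v](U)) ⋈[c=f] ρ[w/v](ρ[f/c](σ[c>2](U))))) → 4

E1 result:
c | v | f | w
4 | r | 4 | t
4 | r | 4 | t
4 | t | 4 | t
4 | t | 4 | t
E2 result:
c | v | f | w
4 | r | 4 | r
4 | r | 4 | r
4 | t | 4 | r
4 | t | 4 | r
Witness: (4, 'r', 4, 't') appears 2× in E1 but 0× in E2.

no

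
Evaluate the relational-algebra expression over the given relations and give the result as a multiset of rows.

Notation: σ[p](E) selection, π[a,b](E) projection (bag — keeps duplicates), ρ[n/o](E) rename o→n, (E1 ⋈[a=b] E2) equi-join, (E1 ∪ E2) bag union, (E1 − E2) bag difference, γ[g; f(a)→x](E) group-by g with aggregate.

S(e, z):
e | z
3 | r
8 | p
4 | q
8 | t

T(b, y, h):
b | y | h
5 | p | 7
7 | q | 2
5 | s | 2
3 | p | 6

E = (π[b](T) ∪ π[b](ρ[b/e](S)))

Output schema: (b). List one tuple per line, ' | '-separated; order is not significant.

Per-node cardinality:
  T → 4
  π[b](T) → 4
  S → 4
  ρ[b/e](S) → 4
  π[b](ρ[b/e](S)) → 4
  (π[b](T) ∪ π[b](ρ[b/e](S))) → 8

== RESULT ==
b
3
3
4
5
5
7
8
8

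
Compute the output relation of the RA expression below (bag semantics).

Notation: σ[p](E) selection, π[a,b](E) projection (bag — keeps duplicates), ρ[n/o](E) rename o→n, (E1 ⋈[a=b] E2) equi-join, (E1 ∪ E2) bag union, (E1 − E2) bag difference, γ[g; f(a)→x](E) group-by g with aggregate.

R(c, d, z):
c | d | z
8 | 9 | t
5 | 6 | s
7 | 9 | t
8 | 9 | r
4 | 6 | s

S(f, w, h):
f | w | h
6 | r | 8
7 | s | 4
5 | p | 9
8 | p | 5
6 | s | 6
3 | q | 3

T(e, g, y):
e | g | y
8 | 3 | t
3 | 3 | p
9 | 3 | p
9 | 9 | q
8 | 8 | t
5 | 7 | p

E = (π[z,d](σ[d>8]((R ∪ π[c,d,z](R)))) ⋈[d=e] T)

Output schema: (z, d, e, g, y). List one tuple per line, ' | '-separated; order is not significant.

Subexpression sizes:
  R → 5
  R → 5
  π[c,d,z](R) → 5
  (R ∪ π[c,d,z](R)) → 10
  σ[d>8]((R ∪ π[c,d,z](R))) → 6
  π[z,d](σ[d>8]((R ∪ π[c,d,z](R)))) → 6
  T → 6
  (π[z,d](σ[d>8]((R ∪ π[c,d,z](R)))) ⋈[d=e] T) → 12

== RESULT ==
z | d | e | g | y
r | 9 | 9 | 3 | p
r | 9 | 9 | 3 | p
r | 9 | 9 | 9 | q
r | 9 | 9 | 9 | q
t | 9 | 9 | 3 | p
t | 9 | 9 | 3 | p
t | 9 | 9 | 3 | p
t | 9 | 9 | 3 | p
t | 9 | 9 | 9 | q
t | 9 | 9 | 9 | q
t | 9 | 9 | 9 | q
t | 9 | 9 | 9 | q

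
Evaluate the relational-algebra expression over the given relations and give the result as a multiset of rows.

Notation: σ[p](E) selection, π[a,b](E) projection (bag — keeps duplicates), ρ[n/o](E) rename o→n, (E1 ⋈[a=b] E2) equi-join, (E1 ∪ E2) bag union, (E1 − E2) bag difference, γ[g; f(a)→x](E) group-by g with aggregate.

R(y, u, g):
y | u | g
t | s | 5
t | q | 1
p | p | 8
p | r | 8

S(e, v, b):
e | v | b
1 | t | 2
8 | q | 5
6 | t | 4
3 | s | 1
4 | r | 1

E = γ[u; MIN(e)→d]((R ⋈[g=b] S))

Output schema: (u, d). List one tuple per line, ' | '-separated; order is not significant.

Row counts bottom-up:
  R → 4
  S → 5
  (R ⋈[g=b] S) → 3
  γ[u; MIN(e)→d]((R ⋈[g=b] S)) → 2

== RESULT ==
u | d
q | 3
s | 8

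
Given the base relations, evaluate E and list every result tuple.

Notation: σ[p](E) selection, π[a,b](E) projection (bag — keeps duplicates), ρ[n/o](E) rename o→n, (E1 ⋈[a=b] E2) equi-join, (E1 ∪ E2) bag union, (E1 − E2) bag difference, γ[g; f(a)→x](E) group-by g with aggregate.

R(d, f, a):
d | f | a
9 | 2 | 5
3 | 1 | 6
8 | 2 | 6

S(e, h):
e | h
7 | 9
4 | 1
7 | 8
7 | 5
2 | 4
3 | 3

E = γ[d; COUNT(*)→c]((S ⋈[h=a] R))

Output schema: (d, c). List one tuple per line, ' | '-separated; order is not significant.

Stepwise |·|:
  S → 6
  R → 3
  (S ⋈[h=a] R) → 1
  γ[d; COUNT(*)→c]((S ⋈[h=a] R)) → 1

== RESULT ==
d | c
9 | 1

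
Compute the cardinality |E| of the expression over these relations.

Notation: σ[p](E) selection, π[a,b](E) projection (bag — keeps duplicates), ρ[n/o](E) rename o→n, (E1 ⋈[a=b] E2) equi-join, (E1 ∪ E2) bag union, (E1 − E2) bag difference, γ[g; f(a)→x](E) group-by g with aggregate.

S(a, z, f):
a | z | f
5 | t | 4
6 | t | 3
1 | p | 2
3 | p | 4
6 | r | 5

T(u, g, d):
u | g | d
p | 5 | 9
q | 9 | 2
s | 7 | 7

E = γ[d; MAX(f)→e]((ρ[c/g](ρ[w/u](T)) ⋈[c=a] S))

Stepwise |·|:
  T → 3
  ρ[w/u](T) → 3
  ρ[c/g](ρ[w/u](T)) → 3
  S → 5
  (ρ[c/g](ρ[w/u](T)) ⋈[c=a] S) → 1
  γ[d; MAX(f)→e]((ρ[c/g](ρ[w/u](T)) ⋈[c=a] S)) → 1

|E| = 1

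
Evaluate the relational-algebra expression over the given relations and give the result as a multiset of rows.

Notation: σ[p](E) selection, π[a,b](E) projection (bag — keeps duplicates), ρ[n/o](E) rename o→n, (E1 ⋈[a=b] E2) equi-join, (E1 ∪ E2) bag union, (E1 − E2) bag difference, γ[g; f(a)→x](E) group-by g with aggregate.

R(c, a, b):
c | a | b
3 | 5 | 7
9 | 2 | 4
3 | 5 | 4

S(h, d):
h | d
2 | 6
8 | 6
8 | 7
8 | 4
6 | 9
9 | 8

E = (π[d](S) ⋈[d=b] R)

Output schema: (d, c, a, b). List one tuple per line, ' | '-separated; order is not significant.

Row counts bottom-up:
  S → 6
  π[d](S) → 6
  R → 3
  (π[d](S) ⋈[d=b] R) → 3

== RESULT ==
d | c | a | b
4 | 3 | 5 | 4
4 | 9 | 2 | 4
7 | 3 | 5 | 7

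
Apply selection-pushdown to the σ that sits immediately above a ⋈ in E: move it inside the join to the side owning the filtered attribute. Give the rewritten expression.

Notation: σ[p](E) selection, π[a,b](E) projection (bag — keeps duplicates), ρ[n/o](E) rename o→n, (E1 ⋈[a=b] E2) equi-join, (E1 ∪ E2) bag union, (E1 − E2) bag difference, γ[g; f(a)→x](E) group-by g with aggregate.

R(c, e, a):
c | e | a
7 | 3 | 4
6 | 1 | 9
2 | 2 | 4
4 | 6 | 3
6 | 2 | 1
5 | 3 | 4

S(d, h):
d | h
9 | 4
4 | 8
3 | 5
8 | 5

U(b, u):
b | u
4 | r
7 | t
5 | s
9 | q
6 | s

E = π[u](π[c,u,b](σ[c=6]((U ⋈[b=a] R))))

σ filters on c, owned by the right side.
E' = π[u](π[c,u,b]((U ⋈[b=a] σ[c=6](R))))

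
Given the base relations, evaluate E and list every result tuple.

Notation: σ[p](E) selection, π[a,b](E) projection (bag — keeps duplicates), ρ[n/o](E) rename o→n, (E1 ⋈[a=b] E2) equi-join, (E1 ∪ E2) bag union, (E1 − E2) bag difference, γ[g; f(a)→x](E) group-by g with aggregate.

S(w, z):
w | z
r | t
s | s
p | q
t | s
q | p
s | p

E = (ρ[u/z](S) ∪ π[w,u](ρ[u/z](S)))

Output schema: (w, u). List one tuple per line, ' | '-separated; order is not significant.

Subexpression sizes:
  S → 6
  ρ[u/z](S) → 6
  S → 6
  ρ[u/z](S) → 6
  π[w,u](ρ[u/z](S)) → 6
  (ρ[u/z](S) ∪ π[w,u](ρ[u/z](S))) → 12

== RESULT ==
w | u
p | q
p | q
q | p
q | p
r | t
r | t
s | p
s | p
s | s
s | s
t | s
t | s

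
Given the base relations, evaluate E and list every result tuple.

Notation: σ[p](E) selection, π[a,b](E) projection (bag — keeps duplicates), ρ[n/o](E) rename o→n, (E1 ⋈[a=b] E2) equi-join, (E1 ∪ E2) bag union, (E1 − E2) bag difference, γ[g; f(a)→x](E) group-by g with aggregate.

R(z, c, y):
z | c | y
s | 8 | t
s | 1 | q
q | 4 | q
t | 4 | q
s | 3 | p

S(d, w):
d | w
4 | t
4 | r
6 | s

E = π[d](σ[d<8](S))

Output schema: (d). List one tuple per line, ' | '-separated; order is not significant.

Subexpression sizes:
  S → 3
  σ[d<8](S) → 3
  π[d](σ[d<8](S)) → 3

== RESULT ==
d
4
4
6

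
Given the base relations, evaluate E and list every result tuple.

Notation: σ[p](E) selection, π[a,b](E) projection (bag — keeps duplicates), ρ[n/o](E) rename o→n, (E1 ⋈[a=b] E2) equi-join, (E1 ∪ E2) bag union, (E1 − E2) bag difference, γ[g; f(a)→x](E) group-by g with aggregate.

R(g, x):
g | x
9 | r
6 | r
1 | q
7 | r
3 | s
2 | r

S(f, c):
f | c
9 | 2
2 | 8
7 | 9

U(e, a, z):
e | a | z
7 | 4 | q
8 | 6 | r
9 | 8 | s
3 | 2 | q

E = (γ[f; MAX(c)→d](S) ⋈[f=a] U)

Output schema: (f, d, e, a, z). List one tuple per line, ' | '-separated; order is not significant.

Stepwise |·|:
  S → 3
  γ[f; MAX(c)→d](S) → 3
  U → 4
  (γ[f; MAX(c)→d](S) ⋈[f=a] U) → 1

== RESULT ==
f | d | e | a | z
2 | 8 | 3 | 2 | q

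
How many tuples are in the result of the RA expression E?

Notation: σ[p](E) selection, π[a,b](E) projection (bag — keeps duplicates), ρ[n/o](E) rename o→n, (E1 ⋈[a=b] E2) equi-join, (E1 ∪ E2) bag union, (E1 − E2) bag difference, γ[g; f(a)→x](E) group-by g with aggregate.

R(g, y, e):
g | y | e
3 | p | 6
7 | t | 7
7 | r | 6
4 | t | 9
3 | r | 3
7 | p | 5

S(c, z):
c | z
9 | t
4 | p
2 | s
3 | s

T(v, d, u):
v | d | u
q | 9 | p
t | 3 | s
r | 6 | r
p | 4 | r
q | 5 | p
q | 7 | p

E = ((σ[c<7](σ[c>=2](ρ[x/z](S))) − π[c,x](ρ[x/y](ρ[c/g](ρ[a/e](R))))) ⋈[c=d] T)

Per-node cardinality:
  S → 4
  ρ[x/z](S) → 4
  σ[c>=2](ρ[x/z](S)) → 4
  σ[c<7](σ[c>=2](ρ[x/z](S))) → 3
  R → 6
  ρ[a/e](R) → 6
  ρ[c/g](ρ[a/e](R)) → 6
  ρ[x/y](ρ[c/g](ρ[a/e](R))) → 6
  π[c,x](ρ[x/y](ρ[c/g](ρ[a/e](R)))) → 6
  (σ[c<7](σ[c>=2](ρ[x/z](S))) − π[c,x](ρ[x/y](ρ[c/g](ρ[a/e](R))))) → 3
  T → 6
  ((σ[c<7](σ[c>=2](ρ[x/z](S))) − π[c,x](ρ[x/y](ρ[c/g](ρ[a/e](R))))) ⋈[c=d] T) → 2

|E| = 2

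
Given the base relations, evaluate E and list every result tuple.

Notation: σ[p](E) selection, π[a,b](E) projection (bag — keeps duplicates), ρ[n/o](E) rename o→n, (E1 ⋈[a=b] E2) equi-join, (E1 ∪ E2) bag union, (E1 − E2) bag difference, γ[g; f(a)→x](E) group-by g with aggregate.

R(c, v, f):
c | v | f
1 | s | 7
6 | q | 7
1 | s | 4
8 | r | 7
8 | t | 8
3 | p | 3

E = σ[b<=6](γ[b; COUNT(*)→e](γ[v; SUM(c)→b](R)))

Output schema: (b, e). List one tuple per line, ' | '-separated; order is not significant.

Row counts bottom-up:
  R → 6
  γ[v; SUM(c)→b](R) → 5
  γ[b; COUNT(*)→e](γ[v; SUM(c)→b](R)) → 4
  σ[b<=6](γ[b; COUNT(*)→e](γ[v; SUM(c)→b](R))) → 3

== RESULT ==
b | e
2 | 1
3 | 1
6 | 1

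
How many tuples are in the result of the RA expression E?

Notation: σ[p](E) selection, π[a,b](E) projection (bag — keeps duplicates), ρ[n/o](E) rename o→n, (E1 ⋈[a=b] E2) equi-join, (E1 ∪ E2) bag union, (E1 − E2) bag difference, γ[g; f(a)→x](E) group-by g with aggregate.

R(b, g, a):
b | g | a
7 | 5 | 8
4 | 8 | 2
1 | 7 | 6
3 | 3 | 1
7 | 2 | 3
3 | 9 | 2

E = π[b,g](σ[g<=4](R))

Subexpression sizes:
  R → 6
  σ[g<=4](R) → 2
  π[b,g](σ[g<=4](R)) → 2

|E| = 2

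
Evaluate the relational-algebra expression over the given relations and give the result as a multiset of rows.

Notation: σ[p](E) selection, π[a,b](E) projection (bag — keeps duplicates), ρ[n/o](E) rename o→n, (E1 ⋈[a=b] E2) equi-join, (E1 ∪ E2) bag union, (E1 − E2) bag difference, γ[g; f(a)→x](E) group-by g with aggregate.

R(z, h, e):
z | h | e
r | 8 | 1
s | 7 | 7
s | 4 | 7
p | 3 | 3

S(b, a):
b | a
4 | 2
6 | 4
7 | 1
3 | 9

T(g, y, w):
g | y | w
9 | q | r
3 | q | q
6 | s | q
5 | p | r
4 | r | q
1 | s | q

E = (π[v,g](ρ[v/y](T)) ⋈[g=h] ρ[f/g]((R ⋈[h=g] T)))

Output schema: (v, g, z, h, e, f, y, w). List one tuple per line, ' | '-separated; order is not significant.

Subexpression sizes:
  T → 6
  ρ[v/y](T) → 6
  π[v,g](ρ[v/y](T)) → 6
  R → 4
  T → 6
  (R ⋈[h=g] T) → 2
  ρ[f/g]((R ⋈[h=g] T)) → 2
  (π[v,g](ρ[v/y](T)) ⋈[g=h] ρ[f/g]((R ⋈[h=g] T))) → 2

== RESULT ==
v | g | z | h | e | f | y | w
q | 3 | p | 3 | 3 | 3 | q | q
r | 4 | s | 4 | 7 | 4 | r | q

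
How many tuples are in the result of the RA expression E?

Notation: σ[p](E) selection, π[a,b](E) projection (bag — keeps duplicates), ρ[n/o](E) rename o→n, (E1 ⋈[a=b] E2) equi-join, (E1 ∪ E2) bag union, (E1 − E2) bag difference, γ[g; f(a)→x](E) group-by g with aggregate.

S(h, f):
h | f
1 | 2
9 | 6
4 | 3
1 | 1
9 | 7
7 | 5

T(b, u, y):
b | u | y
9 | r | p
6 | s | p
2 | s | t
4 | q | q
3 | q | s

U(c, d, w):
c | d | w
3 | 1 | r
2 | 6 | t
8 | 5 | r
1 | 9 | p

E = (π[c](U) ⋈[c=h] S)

Row counts bottom-up:
  U → 4
  π[c](U) → 4
  S → 6
  (π[c](U) ⋈[c=h] S) → 2

|E| = 2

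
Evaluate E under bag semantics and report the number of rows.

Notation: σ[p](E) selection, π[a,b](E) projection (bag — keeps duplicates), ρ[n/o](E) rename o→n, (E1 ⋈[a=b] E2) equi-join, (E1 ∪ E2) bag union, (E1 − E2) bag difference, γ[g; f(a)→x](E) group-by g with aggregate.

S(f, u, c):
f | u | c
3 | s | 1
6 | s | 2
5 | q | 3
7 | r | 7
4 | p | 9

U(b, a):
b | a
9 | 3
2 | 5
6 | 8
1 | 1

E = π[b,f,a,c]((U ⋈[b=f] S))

Subexpression sizes:
  U → 4
  S → 5
  (U ⋈[b=f] S) → 1
  π[b,f,a,c]((U ⋈[b=f] S)) → 1

|E| = 1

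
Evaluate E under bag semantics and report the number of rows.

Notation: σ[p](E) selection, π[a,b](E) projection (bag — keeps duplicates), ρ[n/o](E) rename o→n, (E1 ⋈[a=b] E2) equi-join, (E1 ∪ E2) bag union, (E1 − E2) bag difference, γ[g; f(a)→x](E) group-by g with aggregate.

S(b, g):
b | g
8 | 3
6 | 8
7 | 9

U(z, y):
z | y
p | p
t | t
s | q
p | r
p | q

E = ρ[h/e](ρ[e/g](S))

Subexpression sizes:
  S → 3
  ρ[e/g](S) → 3
  ρ[h/e](ρ[e/g](S)) → 3

|E| = 3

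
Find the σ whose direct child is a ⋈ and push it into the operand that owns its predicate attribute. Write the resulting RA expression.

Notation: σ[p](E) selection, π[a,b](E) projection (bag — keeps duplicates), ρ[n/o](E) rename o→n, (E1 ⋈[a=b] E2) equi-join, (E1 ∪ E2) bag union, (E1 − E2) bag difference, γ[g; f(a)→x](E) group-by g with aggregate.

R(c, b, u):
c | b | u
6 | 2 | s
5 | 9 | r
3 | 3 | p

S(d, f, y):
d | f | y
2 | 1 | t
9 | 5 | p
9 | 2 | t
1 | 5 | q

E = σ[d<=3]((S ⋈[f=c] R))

σ filters on d, owned by the left side.
E' = (σ[d<=3](S) ⋈[f=c] R)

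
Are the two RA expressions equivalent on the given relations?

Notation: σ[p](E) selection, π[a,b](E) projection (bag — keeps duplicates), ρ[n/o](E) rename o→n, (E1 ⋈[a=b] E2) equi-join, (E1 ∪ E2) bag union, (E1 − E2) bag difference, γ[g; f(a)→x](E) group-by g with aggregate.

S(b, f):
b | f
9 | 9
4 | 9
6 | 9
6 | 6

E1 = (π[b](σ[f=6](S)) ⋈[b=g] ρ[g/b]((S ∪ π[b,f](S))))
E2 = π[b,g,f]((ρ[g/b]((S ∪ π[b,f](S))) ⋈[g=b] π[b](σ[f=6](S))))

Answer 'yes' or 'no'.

E1 subexpression sizes:
  S → 4
  σ[f=6](S) → 1
  π[b](σ[f=6](S)) → 1
  S → 4
  S → 4
  π[b,f](S) → 4
  (S ∪ π[b,f](S)) → 8
  ρ[g/b]((S ∪ π[b,f](S))) → 8
  (π[b](σ[f=6](S)) ⋈[b=g] ρ[g/b]((S ∪ π[b,f](S)))) → 4
E2 subexpression sizes:
  S → 4
  S → 4
  π[b,f](S) → 4
  (S ∪ π[b,f](S)) → 8
  ρ[g/b]((S ∪ π[b,f](S))) → 8
  S → 4
  σ[f=6](S) → 1
  π[b](σ[f=6](S)) → 1
  (ρ[g/b]((S ∪ π[b,f](S))) ⋈[g=b] π[b](σ[f=6](S))) → 4
  π[b,g,f]((ρ[g/b]((S ∪ π[b,f](S))) ⋈[g=b] π[b](σ[f=6](S)))) → 4

E1 and E2 produce the same multiset:
b | g | f
6 | 6 | 6
6 | 6 | 6
6 | 6 | 9
6 | 6 | 9

yes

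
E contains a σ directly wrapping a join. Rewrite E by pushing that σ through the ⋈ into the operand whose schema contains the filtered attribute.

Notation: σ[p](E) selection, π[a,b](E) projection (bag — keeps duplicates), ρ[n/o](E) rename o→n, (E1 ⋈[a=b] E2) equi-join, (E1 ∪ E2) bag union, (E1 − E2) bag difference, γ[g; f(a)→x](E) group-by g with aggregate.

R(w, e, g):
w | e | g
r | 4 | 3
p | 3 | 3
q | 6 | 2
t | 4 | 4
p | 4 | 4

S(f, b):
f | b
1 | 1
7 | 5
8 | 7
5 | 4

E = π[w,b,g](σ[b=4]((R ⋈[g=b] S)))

σ filters on b, owned by the right side.
E' = π[w,b,g]((R ⋈[g=b] σ[b=4](S)))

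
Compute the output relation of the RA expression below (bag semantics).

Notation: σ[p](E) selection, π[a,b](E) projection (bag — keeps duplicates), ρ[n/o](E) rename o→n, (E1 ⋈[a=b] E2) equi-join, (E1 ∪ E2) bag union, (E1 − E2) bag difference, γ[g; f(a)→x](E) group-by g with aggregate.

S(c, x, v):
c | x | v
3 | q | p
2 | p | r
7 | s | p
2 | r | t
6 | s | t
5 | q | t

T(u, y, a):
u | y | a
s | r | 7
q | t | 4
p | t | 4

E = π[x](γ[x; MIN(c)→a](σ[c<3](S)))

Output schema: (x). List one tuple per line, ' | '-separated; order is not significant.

Per-node cardinality:
  S → 6
  σ[c<3](S) → 2
  γ[x; MIN(c)→a](σ[c<3](S)) → 2
  π[x](γ[x; MIN(c)→a](σ[c<3](S))) → 2

== RESULT ==
x
p
r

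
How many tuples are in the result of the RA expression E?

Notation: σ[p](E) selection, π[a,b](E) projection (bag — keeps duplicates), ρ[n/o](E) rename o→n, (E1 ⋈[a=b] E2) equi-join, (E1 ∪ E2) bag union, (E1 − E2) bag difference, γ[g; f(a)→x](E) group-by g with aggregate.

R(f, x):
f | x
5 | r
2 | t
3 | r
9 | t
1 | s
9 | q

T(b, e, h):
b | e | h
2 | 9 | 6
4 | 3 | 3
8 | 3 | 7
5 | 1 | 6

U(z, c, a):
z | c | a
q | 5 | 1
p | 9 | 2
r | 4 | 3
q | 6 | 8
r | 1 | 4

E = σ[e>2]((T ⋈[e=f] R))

Subexpression sizes:
  T → 4
  R → 6
  (T ⋈[e=f] R) → 5
  σ[e>2]((T ⋈[e=f] R)) → 4

|E| = 4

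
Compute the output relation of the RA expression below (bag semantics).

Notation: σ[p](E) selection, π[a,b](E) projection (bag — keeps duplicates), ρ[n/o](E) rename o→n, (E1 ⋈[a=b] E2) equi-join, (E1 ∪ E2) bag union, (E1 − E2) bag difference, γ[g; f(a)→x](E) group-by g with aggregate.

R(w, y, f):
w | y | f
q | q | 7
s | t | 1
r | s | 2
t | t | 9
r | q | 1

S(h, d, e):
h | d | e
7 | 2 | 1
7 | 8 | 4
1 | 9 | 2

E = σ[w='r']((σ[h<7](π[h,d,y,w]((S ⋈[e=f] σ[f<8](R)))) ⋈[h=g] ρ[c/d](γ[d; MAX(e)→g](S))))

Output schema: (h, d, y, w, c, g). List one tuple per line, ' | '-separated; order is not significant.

Stepwise |·|:
  S → 3
  R → 5
  σ[f<8](R) → 4
  (S ⋈[e=f] σ[f<8](R)) → 3
  π[h,d,y,w]((S ⋈[e=f] σ[f<8](R))) → 3
  σ[h<7](π[h,d,y,w]((S ⋈[e=f] σ[f<8](R)))) → 1
  S → 3
  γ[d; MAX(e)→g](S) → 3
  ρ[c/d](γ[d; MAX(e)→g](S)) → 3
  (σ[h<7](π[h,d,y,w]((S ⋈[e=f] σ[f<8](R)))) ⋈[h=g] ρ[c/d](γ[d; MAX(e)→g](S))) → 1
  σ[w='r']((σ[h<7](π[h,d,y,w]((S ⋈[e=f] σ[f<8](R)))) ⋈[h=g] ρ[c/d](γ[d; MAX(e)→g](S)))) → 1

== RESULT ==
h | d | y | w | c | g
1 | 9 | s | r | 2 | 1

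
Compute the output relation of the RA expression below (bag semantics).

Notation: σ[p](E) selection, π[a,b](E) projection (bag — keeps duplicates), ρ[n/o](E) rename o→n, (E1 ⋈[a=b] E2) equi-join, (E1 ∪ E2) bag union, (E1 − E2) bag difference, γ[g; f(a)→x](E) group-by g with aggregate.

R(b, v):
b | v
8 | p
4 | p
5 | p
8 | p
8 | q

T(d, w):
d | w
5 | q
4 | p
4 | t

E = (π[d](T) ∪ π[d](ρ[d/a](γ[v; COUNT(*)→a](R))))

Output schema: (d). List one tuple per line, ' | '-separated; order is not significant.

Per-node cardinality:
  T → 3
  π[d](T) → 3
  R → 5
  γ[v; COUNT(*)→a](R) → 2
  ρ[d/a](γ[v; COUNT(*)→a](R)) → 2
  π[d](ρ[d/a](γ[v; COUNT(*)→a](R))) → 2
  (π[d](T) ∪ π[d](ρ[d/a](γ[v; COUNT(*)→a](R)))) → 5

== RESULT ==
d
1
4
4
4
5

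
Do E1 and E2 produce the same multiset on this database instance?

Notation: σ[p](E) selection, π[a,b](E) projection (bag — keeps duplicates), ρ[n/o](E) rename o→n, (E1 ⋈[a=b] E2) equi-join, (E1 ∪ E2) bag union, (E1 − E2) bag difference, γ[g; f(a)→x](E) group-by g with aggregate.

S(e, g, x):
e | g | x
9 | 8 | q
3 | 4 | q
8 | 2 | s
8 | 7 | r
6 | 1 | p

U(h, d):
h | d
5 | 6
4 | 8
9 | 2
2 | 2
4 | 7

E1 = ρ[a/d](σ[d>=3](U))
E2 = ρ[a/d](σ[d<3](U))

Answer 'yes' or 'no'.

E1 row counts bottom-up:
  U → 5
  σ[d>=3](U) → 3
  ρ[a/d](σ[d>=3](U)) → 3
E2 row counts bottom-up:
  U → 5
  σ[d<3](U) → 2
  ρ[a/d](σ[d<3](U)) → 2

E1 result:
h | a
4 | 7
4 | 8
5 | 6
E2 result:
h | a
2 | 2
9 | 2
Witness: (5, 6) appears 1× in E1 but 0× in E2.

no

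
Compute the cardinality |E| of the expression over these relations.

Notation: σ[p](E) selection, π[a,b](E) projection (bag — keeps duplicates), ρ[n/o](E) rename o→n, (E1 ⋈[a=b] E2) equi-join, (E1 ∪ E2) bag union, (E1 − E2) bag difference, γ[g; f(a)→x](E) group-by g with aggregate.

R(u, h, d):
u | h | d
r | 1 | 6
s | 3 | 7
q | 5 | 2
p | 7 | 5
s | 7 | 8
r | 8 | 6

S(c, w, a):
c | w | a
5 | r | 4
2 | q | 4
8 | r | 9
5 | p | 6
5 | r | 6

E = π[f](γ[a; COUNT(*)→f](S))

Stepwise |·|:
  S → 5
  γ[a; COUNT(*)→f](S) → 3
  π[f](γ[a; COUNT(*)→f](S)) → 3

|E| = 3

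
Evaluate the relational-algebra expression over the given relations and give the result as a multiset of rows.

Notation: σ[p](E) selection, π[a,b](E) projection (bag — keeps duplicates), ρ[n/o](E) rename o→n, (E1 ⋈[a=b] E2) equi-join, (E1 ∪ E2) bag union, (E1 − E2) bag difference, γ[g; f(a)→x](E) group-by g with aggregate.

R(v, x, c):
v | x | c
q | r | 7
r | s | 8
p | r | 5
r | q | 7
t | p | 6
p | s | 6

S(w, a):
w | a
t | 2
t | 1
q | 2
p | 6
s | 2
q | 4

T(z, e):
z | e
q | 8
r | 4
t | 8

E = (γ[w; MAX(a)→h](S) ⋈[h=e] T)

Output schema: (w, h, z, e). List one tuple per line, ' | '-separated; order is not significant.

Row counts bottom-up:
  S → 6
  γ[w; MAX(a)→h](S) → 4
  T → 3
  (γ[w; MAX(a)→h](S) ⋈[h=e] T) → 1

== RESULT ==
w | h | z | e
q | 4 | r | 4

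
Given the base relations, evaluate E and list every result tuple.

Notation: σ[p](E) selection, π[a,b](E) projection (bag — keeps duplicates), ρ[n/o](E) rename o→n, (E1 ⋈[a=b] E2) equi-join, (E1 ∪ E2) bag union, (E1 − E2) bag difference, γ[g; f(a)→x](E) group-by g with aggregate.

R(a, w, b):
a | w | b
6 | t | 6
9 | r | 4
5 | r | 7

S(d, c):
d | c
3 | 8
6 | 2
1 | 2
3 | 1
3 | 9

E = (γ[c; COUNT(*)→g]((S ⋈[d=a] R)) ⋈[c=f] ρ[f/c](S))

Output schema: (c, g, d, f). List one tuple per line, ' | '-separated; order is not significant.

Per-node cardinality:
  S → 5
  R → 3
  (S ⋈[d=a] R) → 1
  γ[c; COUNT(*)→g]((S ⋈[d=a] R)) → 1
  S → 5
  ρ[f/c](S) → 5
  (γ[c; COUNT(*)→g]((S ⋈[d=a] R)) ⋈[c=f] ρ[f/c](S)) → 2

== RESULT ==
c | g | d | f
2 | 1 | 1 | 2
2 | 1 | 6 | 2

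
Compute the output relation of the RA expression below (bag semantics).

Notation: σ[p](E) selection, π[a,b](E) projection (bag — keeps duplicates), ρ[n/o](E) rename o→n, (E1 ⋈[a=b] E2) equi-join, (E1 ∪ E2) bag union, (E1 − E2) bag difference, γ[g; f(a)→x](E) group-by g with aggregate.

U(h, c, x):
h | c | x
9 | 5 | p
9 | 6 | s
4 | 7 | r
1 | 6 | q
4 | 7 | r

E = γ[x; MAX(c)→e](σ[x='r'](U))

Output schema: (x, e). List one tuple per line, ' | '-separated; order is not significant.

Row counts bottom-up:
  U → 5
  σ[x='r'](U) → 2
  γ[x; MAX(c)→e](σ[x='r'](U)) → 1

== RESULT ==
x | e
r | 7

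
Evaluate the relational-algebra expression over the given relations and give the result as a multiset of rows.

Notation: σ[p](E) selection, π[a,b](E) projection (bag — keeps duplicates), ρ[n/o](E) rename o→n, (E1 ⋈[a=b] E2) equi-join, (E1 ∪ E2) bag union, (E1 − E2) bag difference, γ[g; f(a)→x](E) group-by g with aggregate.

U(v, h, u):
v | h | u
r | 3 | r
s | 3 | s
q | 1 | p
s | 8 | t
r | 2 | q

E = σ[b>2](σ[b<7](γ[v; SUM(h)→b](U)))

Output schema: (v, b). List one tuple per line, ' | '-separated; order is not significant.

Subexpression sizes:
  U → 5
  γ[v; SUM(h)→b](U) → 3
  σ[b<7](γ[v; SUM(h)→b](U)) → 2
  σ[b>2](σ[b<7](γ[v; SUM(h)→b](U))) → 1

== RESULT ==
v | b
r | 5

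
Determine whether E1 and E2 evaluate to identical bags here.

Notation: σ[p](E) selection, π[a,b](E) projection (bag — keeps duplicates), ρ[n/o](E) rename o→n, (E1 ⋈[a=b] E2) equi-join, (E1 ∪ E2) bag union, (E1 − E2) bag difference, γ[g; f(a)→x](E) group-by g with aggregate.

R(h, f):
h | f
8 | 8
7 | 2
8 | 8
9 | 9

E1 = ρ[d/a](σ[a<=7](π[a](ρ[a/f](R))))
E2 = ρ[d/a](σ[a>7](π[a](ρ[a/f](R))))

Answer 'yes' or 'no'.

E1 subexpression sizes:
  R → 4
  ρ[a/f](R) → 4
  π[a](ρ[a/f](R)) → 4
  σ[a<=7](π[a](ρ[a/f](R))) → 1
  ρ[d/a](σ[a<=7](π[a](ρ[a/f](R)))) → 1
E2 subexpression sizes:
  R → 4
  ρ[a/f](R) → 4
  π[a](ρ[a/f](R)) → 4
  σ[a>7](π[a](ρ[a/f](R))) → 3
  ρ[d/a](σ[a>7](π[a](ρ[a/f](R)))) → 3

E1 result:
d
2
E2 result:
d
8
8
9
Witness: (2,) appears 1× in E1 but 0× in E2.

no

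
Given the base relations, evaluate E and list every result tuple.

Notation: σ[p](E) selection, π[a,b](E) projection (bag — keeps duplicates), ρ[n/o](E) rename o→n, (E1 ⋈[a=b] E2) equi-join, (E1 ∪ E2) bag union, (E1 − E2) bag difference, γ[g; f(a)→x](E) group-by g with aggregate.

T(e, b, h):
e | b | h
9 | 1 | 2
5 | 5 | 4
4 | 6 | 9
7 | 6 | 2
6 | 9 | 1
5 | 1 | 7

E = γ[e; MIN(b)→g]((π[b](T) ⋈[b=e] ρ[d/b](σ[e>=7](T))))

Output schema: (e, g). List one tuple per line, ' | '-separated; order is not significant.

Subexpression sizes:
  T → 6
  π[b](T) → 6
  T → 6
  σ[e>=7](T) → 2
  ρ[d/b](σ[e>=7](T)) → 2
  (π[b](T) ⋈[b=e] ρ[d/b](σ[e>=7](T))) → 1
  γ[e; MIN(b)→g]((π[b](T) ⋈[b=e] ρ[d/b](σ[e>=7](T)))) → 1

== RESULT ==
e | g
9 | 9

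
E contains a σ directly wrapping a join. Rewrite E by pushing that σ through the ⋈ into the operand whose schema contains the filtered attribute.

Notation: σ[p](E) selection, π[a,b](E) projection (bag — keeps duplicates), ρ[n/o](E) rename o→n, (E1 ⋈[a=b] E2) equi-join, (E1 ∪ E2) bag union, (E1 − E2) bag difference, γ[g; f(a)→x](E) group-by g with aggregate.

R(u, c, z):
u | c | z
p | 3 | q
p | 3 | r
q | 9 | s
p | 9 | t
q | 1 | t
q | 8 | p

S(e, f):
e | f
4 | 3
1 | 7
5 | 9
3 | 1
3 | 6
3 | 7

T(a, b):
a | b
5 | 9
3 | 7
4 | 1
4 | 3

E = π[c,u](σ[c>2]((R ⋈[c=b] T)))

σ filters on c, owned by the left side.
E' = π[c,u]((σ[c>2](R) ⋈[c=b] T))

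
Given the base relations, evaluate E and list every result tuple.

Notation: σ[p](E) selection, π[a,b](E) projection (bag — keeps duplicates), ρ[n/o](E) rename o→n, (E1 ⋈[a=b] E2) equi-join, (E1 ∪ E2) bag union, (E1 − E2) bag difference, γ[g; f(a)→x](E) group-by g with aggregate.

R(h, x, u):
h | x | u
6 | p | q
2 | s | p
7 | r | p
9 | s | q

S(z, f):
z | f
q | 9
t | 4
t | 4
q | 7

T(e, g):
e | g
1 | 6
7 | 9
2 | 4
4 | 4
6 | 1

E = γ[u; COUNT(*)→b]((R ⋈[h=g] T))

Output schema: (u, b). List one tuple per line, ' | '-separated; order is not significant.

Row counts bottom-up:
  R → 4
  T → 5
  (R ⋈[h=g] T) → 2
  γ[u; COUNT(*)→b]((R ⋈[h=g] T)) → 1

== RESULT ==
u | b
q | 2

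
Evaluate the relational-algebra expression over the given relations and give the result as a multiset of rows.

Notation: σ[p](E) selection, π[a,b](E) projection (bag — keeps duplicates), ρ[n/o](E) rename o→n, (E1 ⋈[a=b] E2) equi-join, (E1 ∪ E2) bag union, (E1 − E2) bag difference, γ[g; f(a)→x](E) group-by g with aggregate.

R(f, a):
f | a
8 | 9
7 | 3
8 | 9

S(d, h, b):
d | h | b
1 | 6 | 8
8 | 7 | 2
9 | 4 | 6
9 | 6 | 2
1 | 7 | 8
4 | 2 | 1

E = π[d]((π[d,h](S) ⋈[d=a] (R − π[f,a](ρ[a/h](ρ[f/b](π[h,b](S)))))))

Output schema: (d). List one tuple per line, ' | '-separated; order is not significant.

Row counts bottom-up:
  S → 6
  π[d,h](S) → 6
  R → 3
  S → 6
  π[h,b](S) → 6
  ρ[f/b](π[h,b](S)) → 6
  ρ[a/h](ρ[f/b](π[h,b](S))) → 6
  π[f,a](ρ[a/h](ρ[f/b](π[h,b](S)))) → 6
  (R − π[f,a](ρ[a/h](ρ[f/b](π[h,b](S))))) → 3
  (π[d,h](S) ⋈[d=a] (R − π[f,a](ρ[a/h](ρ[f/b](π[h,b](S)))))) → 4
  π[d]((π[d,h](S) ⋈[d=a] (R − π[f,a](ρ[a/h](ρ[f/b](π[h,b](S))))))) → 4

== RESULT ==
d
9
9
9
9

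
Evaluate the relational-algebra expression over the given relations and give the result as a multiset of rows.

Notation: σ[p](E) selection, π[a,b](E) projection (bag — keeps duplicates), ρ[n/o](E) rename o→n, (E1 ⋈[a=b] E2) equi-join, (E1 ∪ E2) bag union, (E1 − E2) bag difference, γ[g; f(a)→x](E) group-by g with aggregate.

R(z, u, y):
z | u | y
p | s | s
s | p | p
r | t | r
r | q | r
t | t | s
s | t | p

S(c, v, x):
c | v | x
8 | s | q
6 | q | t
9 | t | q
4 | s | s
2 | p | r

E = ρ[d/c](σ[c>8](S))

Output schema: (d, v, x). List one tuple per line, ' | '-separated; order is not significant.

Per-node cardinality:
  S → 5
  σ[c>8](S) → 1
  ρ[d/c](σ[c>8](S)) → 1

== RESULT ==
d | v | x
9 | t | q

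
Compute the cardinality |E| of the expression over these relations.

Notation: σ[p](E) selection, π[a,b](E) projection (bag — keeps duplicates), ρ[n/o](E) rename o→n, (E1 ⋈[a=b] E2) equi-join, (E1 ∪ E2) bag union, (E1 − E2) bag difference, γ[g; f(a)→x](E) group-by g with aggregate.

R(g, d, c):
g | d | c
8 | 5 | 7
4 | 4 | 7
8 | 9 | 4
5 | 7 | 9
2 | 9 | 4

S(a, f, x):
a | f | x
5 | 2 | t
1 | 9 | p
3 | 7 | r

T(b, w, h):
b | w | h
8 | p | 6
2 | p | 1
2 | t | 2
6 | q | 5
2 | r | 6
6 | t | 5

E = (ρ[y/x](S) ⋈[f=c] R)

Subexpression sizes:
  S → 3
  ρ[y/x](S) → 3
  R → 5
  (ρ[y/x](S) ⋈[f=c] R) → 3

|E| = 3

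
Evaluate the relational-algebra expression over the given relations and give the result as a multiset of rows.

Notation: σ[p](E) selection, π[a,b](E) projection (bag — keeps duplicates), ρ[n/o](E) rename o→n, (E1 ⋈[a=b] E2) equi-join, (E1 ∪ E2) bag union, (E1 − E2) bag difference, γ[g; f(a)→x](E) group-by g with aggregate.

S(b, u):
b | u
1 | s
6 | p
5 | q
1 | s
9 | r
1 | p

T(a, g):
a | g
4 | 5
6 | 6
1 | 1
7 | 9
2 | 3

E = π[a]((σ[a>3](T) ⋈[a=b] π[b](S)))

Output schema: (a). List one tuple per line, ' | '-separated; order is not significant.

Per-node cardinality:
  T → 5
  σ[a>3](T) → 3
  S → 6
  π[b](S) → 6
  (σ[a>3](T) ⋈[a=b] π[b](S)) → 1
  π[a]((σ[a>3](T) ⋈[a=b] π[b](S))) → 1

== RESULT ==
a
6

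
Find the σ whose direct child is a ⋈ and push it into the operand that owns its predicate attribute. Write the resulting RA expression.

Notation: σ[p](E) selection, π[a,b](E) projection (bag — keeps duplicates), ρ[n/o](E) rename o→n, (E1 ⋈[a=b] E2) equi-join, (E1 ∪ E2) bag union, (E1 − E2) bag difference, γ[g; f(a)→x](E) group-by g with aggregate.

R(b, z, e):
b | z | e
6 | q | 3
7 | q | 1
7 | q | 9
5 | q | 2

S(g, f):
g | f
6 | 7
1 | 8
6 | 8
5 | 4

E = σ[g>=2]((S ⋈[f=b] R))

σ filters on g, owned by the left side.
E' = (σ[g>=2](S) ⋈[f=b] R)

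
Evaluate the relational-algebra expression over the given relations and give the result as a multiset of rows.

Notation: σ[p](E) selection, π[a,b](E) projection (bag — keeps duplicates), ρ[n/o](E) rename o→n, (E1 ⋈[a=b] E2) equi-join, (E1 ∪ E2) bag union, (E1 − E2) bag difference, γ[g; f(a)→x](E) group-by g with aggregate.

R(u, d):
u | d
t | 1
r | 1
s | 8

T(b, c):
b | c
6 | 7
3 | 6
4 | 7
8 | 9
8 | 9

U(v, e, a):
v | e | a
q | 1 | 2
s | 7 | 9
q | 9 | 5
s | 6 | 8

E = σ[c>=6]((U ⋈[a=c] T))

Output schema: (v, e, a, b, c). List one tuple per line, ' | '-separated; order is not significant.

Stepwise |·|:
  U → 4
  T → 5
  (U ⋈[a=c] T) → 2
  σ[c>=6]((U ⋈[a=c] T)) → 2

== RESULT ==
v | e | a | b | c
s | 7 | 9 | 8 | 9
s | 7 | 9 | 8 | 9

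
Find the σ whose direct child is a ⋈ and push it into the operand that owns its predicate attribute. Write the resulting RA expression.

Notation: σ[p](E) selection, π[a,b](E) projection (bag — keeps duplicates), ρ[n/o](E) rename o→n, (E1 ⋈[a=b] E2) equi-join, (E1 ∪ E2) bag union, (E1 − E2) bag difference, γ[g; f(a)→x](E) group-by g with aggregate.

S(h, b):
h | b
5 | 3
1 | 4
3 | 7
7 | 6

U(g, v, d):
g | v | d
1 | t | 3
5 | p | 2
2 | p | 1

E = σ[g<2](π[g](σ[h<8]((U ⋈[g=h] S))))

σ filters on h, owned by the right side.
E' = σ[g<2](π[g]((U ⋈[g=h] σ[h<8](S))))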